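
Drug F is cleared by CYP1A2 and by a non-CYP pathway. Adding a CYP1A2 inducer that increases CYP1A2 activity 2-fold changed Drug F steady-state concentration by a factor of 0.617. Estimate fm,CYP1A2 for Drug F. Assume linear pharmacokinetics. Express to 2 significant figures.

0.62

Let x = fm,CYP1A2. Because steady-state concentration ∝ 1/CL, relative clearance rose to 1/0.617 = 1.621.
Only the CYP1A2 route changed, so 1.621 = x·2 + (1 − x), giving x = 0.62.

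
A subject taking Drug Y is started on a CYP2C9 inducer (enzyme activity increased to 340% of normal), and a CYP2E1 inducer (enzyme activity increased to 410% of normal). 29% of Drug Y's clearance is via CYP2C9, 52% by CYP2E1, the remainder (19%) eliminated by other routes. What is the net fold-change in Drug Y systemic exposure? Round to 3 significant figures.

0.302

CYP2C9: 0.29 × 3.4 = 0.986
CYP2E1: 0.52 × 4.1 = 2.132
Other: 0.19 (unchanged)
New clearance relative to baseline: 0.986 + 2.132 + 0.19 = 3.308.
Because systemic exposure varies inversely with clearance, the combined effect is 1 / 3.308 = 0.302.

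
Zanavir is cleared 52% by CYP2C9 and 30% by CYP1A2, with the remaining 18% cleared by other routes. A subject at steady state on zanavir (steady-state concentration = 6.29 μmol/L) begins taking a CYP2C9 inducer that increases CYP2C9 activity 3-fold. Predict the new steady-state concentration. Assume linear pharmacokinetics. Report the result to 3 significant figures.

3.08 μmol/L

CYP2C9: 0.52 × 3 = 1.56
CYP1A2: 0.3 (unchanged)
Other: 0.18 (unchanged)
Relative clearance = 1.56 + 0.3 + 0.18 = 2.04.
Steady-state concentration ∝ 1/CL, so new value = 6.29 / 2.04 = 3.08 μmol/L.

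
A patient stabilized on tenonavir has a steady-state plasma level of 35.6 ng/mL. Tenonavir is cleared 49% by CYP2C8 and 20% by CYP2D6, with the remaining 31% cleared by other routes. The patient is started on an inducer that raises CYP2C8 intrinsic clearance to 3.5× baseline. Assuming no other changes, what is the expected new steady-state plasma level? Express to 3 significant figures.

16.0 ng/mL

CYP2C8: 0.49 × 3.5 = 1.715
CYP2D6: 0.2 (unchanged)
Other: 0.31 (unchanged)
Relative clearance = 1.715 + 0.2 + 0.31 = 2.225.
With dosing unchanged, steady-state plasma level scales as 1/CL: 35.6 / 2.225 = 16.0 ng/mL.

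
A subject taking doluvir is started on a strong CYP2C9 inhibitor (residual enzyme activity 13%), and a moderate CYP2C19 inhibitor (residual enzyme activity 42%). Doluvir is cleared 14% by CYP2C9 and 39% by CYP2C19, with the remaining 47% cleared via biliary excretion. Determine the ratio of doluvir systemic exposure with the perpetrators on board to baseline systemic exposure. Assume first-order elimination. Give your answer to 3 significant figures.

CYP2C9: 0.14 × 0.13 = 0.0182
CYP2C19: 0.39 × 0.42 = 0.1638
Other: 0.47 (unchanged)
New clearance relative to baseline: 0.0182 + 0.1638 + 0.47 = 0.652.
Because systemic exposure varies inversely with clearance, the combined effect is 1 / 0.652 = 1.53.

1.53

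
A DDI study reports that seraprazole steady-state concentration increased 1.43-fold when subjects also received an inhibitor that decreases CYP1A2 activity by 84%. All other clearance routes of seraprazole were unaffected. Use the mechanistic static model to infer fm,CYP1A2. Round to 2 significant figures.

Let fm be the CYP1A2 fraction. New clearance relative to baseline = fm × 0.16 + (1 − fm).
Steady-state concentration ratio = 1 / (new CL fraction), so new CL fraction = 1 / 1.43 = 0.6993.
fm × 0.16 + 1 − fm = 0.6993  ⇒  fm × (0.16 − 1) = −0.3007  ⇒  fm = 0.36.

0.36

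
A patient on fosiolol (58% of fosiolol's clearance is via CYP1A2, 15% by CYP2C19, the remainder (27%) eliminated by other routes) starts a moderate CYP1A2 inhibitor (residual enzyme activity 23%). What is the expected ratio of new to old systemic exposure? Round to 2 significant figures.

The CYP1A2 pathway (58% of clearance) falls to 0.23× activity: 0.58 × 0.23 = 0.1334.
CYP2C19 (15%) and the residual 27% are unaffected.
CL_new/CL_old = 0.1334 + 0.15 + 0.27 = 0.5534.
Systemic exposure ratio = CL_old/CL_new = 1 / 0.5534 = 1.8.

1.8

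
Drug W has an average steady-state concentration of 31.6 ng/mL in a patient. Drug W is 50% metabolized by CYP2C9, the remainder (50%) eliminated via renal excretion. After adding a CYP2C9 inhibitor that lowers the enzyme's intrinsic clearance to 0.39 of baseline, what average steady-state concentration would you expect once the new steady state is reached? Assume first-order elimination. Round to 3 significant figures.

The CYP2C9 pathway (50% of clearance) falls to 0.39× activity: 0.5 × 0.39 = 0.195.
Non-CYP routes (50%) are unchanged.
Relative clearance = 0.195 + 0.5 = 0.695.
Average steady-state concentration ∝ 1/CL, so new value = 31.6 / 0.695 = 45.5 ng/mL.

45.5 ng/mL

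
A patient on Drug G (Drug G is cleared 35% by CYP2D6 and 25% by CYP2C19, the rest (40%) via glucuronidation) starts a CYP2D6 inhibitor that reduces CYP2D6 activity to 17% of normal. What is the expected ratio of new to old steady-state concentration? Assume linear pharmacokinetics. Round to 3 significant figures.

The CYP2D6 pathway (35% of clearance) falls to 0.17× activity: 0.35 × 0.17 = 0.0595.
CYP2C19 (25%) and the residual 40% are unaffected.
New clearance relative to baseline: 0.0595 + 0.25 + 0.4 = 0.7095.
Steady-state concentration ratio = CL_old/CL_new = 1 / 0.7095 = 1.41.

1.41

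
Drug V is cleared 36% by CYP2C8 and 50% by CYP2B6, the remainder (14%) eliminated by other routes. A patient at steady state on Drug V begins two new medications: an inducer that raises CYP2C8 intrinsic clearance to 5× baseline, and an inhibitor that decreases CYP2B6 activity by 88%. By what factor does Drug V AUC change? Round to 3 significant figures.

The CYP2C8 pathway (36% of clearance) increases to 5× activity: 0.36 × 5 = 1.8.
The CYP2B6 pathway (50% of clearance) falls to 0.12× activity: 0.5 × 0.12 = 0.06.
The remaining 14% of clearance is unaffected.
CL_new/CL_old = 1.8 + 0.06 + 0.14 = 2.
Because AUC varies inversely with clearance, the combined effect is 1 / 2 = 0.500.

0.500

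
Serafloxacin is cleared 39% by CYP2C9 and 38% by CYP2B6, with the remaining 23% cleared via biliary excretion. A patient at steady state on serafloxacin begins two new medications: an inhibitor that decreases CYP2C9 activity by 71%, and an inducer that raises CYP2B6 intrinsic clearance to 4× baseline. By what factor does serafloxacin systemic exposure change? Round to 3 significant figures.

CYP2C9: 0.39 × 0.29 = 0.1131
CYP2B6: 0.38 × 4 = 1.52
Other: 0.23 (unchanged)
CL_new/CL_old = 0.1131 + 1.52 + 0.23 = 1.8631.
Systemic exposure ∝ 1/CL: fold-change = 1 / 1.8631 = 0.537.

0.537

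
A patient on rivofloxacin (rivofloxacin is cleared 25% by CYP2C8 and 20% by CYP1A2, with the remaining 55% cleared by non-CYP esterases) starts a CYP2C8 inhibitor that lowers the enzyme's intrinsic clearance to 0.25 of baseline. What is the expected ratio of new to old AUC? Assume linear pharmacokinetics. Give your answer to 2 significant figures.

1.2

The CYP2C8 pathway (25% of clearance) falls to 0.25× activity: 0.25 × 0.25 = 0.0625.
CYP1A2 (20%) and the residual 55% are unaffected.
New clearance relative to baseline: 0.0625 + 0.2 + 0.55 = 0.8125.
AUC ratio = CL_old/CL_new = 1 / 0.8125 = 1.2.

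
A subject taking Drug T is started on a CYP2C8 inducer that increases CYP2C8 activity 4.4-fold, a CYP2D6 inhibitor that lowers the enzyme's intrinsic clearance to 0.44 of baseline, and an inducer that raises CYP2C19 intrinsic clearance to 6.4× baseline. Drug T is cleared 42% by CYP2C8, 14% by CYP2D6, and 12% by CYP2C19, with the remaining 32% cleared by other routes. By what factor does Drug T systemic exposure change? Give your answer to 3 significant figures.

The CYP2C8 pathway (42% of clearance) is boosted to 4.4× activity: 0.42 × 4.4 = 1.848.
The CYP2D6 pathway (14% of clearance) falls to 0.44× activity: 0.14 × 0.44 = 0.0616.
The CYP2C19 pathway (12% of clearance) rises to 6.4× activity: 0.12 × 6.4 = 0.768.
The remaining 32% of clearance is unaffected.
CL_new/CL_old = 1.848 + 0.0616 + 0.768 + 0.32 = 2.9976.
Net systemic exposure ratio = 1 / 2.9976 = 0.334.

0.334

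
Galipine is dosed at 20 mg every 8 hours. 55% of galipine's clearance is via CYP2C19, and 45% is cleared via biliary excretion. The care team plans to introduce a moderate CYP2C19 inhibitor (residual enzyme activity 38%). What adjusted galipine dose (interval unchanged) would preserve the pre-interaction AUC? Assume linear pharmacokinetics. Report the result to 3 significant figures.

The CYP2C19 pathway (55% of clearance) is reduced to 0.38× activity: 0.55 × 0.38 = 0.209.
The remaining 45% of clearance is unaffected.
New clearance relative to baseline: 0.209 + 0.45 = 0.659.
To maintain the same steady-state level, dose must scale with clearance: new dose = 20 × 0.659 = 13.2 mg.

13.2 mg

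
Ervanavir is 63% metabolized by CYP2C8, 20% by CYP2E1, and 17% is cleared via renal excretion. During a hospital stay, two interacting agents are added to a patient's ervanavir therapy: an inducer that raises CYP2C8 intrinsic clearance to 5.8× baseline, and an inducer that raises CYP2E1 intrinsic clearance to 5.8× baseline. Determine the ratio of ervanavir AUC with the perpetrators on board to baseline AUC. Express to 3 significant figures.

The CYP2C8 pathway (63% of clearance) is boosted to 5.8× activity: 0.63 × 5.8 = 3.654.
The CYP2E1 pathway (20% of clearance) is boosted to 5.8× activity: 0.2 × 5.8 = 1.16.
The remaining 17% of clearance is unaffected.
Relative clearance = 3.654 + 1.16 + 0.17 = 4.984.
Because AUC varies inversely with clearance, the combined effect is 1 / 4.984 = 0.201.

0.201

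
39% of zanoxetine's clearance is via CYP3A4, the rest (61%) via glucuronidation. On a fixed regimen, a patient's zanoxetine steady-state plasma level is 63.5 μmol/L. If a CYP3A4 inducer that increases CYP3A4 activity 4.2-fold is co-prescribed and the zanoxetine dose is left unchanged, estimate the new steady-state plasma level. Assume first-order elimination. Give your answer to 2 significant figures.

28 μmol/L

The CYP3A4 pathway (39% of clearance) increases to 4.2× activity: 0.39 × 4.2 = 1.638.
Non-CYP routes (61%) are unchanged.
Relative clearance = 1.638 + 0.61 = 2.248.
Steady-state plasma level ∝ 1/CL, so new value = 63.5 / 2.248 = 28 μmol/L.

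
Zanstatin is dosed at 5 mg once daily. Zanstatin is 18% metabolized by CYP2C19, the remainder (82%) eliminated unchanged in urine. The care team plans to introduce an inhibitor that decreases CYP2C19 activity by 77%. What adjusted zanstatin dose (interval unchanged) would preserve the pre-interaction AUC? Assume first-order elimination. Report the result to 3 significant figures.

4.31 mg

The CYP2C19 pathway (18% of clearance) drops to 0.23× activity: 0.18 × 0.23 = 0.0414.
The remaining 82% of clearance is unaffected.
New clearance relative to baseline: 0.0414 + 0.82 = 0.8614.
Exposure is unchanged when dose changes in proportion to clearance. New dose = 5 mg × 0.8614 = 4.31 mg.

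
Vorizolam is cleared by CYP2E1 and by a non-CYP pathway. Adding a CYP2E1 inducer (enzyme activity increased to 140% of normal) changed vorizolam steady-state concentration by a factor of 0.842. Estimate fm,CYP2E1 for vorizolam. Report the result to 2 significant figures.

0.47

Let fm be the CYP2E1 fraction. New clearance relative to baseline = fm × 1.4 + (1 − fm).
Steady-state concentration ratio = 1 / (new CL fraction), so new CL fraction = 1 / 0.842 = 1.188.
fm × 1.4 + 1 − fm = 1.188  ⇒  fm × (1.4 − 1) = 0.1876  ⇒  fm = 0.47.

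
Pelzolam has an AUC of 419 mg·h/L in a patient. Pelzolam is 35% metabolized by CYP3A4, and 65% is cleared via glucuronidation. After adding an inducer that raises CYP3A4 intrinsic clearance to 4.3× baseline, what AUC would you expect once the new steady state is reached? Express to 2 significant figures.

1.9 × 10² mg·h/L

The CYP3A4 pathway (35% of clearance) increases to 4.3× activity: 0.35 × 4.3 = 1.505.
Non-CYP routes (65%) are unchanged.
Relative clearance = 1.505 + 0.65 = 2.155.
With dosing unchanged, AUC scales as 1/CL: 419 / 2.155 = 1.9 × 10² mg·h/L.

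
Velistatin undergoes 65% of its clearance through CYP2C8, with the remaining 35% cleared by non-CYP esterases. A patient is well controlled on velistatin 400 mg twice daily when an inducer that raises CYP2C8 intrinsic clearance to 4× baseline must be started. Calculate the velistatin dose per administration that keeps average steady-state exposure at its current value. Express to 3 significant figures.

The CYP2C8 pathway (65% of clearance) increases to 4× activity: 0.65 × 4 = 2.6.
Non-CYP routes (35%) are unchanged.
New clearance relative to baseline: 2.6 + 0.35 = 2.95.
Css,avg = (dose rate)/CL, so holding Css fixed requires dose ∝ CL: 400 × 2.95 = 1.18 × 10³ mg.

1.18 × 10³ mg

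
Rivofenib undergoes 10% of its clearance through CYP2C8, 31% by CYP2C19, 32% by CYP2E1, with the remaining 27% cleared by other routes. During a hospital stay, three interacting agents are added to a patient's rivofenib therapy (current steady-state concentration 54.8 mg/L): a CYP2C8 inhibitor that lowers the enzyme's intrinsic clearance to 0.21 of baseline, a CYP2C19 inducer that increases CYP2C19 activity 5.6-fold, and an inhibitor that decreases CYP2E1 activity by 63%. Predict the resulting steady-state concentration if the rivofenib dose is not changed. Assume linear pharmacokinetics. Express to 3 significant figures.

25.5 mg/L

The CYP2C8 pathway (10% of clearance) is reduced to 0.21× activity: 0.1 × 0.21 = 0.021.
The CYP2C19 pathway (31% of clearance) increases to 5.6× activity: 0.31 × 5.6 = 1.736.
The CYP2E1 pathway (32% of clearance) drops to 0.37× activity: 0.32 × 0.37 = 0.1184.
The remaining 27% of clearance is unaffected.
CL_new/CL_old = 0.021 + 1.736 + 0.1184 + 0.27 = 2.1454.
New steady-state concentration = 54.8 / 2.1454 = 25.5 mg/L (concentration scales inversely with clearance).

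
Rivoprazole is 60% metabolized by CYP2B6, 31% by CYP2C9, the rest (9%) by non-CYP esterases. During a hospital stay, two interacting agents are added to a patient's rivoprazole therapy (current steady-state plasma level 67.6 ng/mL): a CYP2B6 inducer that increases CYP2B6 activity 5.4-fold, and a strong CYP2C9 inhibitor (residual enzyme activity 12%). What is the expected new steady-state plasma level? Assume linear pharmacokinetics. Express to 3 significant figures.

20.1 ng/mL

The CYP2B6 pathway (60% of clearance) increases to 5.4× activity: 0.6 × 5.4 = 3.24.
The CYP2C9 pathway (31% of clearance) is reduced to 0.12× activity: 0.31 × 0.12 = 0.0372.
Non-CYP routes (9%) are unchanged.
CL_new/CL_old = 3.24 + 0.0372 + 0.09 = 3.3672.
New steady-state plasma level = 67.6 / 3.3672 = 20.1 ng/mL (concentration scales inversely with clearance).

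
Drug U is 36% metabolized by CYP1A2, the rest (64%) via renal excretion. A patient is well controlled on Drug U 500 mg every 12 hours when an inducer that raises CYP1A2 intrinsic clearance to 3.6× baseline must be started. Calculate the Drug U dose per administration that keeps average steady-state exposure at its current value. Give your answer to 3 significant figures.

The CYP1A2 pathway (36% of clearance) increases to 3.6× activity: 0.36 × 3.6 = 1.296.
Non-CYP routes (64%) are unchanged.
Relative clearance = 1.296 + 0.64 = 1.936.
Css,avg = (dose rate)/CL, so holding Css fixed requires dose ∝ CL: 500 × 1.936 = 968 mg.

968 mg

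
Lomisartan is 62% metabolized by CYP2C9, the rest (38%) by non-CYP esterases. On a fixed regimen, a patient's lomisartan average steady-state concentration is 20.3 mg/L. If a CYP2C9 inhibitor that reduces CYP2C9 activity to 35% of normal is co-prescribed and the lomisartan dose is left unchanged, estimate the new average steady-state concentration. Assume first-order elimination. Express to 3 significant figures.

The CYP2C9 pathway (62% of clearance) falls to 0.35× activity: 0.62 × 0.35 = 0.217.
The remaining 38% of clearance is unaffected.
Relative clearance = 0.217 + 0.38 = 0.597.
With dosing unchanged, average steady-state concentration scales as 1/CL: 20.3 / 0.597 = 34.0 mg/L.

34.0 mg/L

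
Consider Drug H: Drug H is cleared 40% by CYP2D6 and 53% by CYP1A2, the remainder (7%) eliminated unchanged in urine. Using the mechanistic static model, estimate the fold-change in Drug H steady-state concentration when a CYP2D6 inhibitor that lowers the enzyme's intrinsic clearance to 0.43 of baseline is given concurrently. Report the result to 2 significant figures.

1.3

The CYP2D6 pathway (40% of clearance) drops to 0.43× activity: 0.4 × 0.43 = 0.172.
CYP1A2 (53%) and the residual 7% are unaffected.
New clearance relative to baseline: 0.172 + 0.53 + 0.07 = 0.772.
Steady-state concentration is inversely proportional to clearance, so the fold-change is 1 / 0.772 = 1.3.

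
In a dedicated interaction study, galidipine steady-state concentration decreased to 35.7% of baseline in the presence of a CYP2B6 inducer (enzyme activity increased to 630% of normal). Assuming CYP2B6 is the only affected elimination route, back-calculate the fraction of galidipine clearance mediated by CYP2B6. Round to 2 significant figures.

CL'/CL = 1 / 0.357 = 2.801
6.3·fm + (1 − fm) = 2.801
fm = (2.801 − 1) / (6.3 − 1) = 0.34

0.34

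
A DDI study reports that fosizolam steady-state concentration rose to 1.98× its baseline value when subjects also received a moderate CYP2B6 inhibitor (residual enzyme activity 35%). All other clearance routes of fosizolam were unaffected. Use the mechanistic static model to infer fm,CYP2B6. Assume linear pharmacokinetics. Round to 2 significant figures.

Write x for the fraction cleared via CYP2B6. The observed steady-state concentration change means clearance fell to 1/1.98 = 0.5051 of baseline.
Only the CYP2B6 route changed, so 0.5051 = x·0.35 + (1 − x), giving x = 0.76.

0.76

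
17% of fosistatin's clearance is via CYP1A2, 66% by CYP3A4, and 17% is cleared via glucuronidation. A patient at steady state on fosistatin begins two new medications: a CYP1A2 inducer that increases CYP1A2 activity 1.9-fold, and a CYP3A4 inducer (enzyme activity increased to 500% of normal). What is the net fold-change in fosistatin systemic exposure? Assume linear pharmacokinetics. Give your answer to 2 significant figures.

0.26

CYP1A2: 0.17 × 1.9 = 0.323
CYP3A4: 0.66 × 5 = 3.3
Other: 0.17 (unchanged)
CL_new/CL_old = 0.323 + 3.3 + 0.17 = 3.793.
Net systemic exposure ratio = 1 / 3.793 = 0.26.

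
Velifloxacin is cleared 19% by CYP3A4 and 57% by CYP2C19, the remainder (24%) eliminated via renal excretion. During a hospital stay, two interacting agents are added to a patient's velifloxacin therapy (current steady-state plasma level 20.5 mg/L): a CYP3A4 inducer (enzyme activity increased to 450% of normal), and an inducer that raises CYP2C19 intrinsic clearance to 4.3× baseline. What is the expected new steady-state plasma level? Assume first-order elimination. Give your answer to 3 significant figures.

5.78 mg/L

The CYP3A4 pathway (19% of clearance) rises to 4.5× activity: 0.19 × 4.5 = 0.855.
The CYP2C19 pathway (57% of clearance) increases to 4.3× activity: 0.57 × 4.3 = 2.451.
The remaining 24% of clearance is unaffected.
CL_new/CL_old = 0.855 + 2.451 + 0.24 = 3.546.
Steady-state plasma level ∝ 1/CL: new value = 20.5 / 3.546 = 5.78 mg/L.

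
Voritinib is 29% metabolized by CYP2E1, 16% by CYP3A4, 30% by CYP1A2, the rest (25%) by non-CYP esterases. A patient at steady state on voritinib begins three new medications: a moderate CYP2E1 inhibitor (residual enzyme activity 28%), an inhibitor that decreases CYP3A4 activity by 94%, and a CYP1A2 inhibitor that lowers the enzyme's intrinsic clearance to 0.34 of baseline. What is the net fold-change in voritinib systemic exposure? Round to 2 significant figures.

CYP2E1: 0.29 × 0.28 = 0.0812
CYP3A4: 0.16 × 0.06 = 0.0096
CYP1A2: 0.3 × 0.34 = 0.102
Other: 0.25 (unchanged)
New clearance relative to baseline: 0.0812 + 0.0096 + 0.102 + 0.25 = 0.4428.
Systemic exposure ∝ 1/CL: fold-change = 1 / 0.4428 = 2.3.

2.3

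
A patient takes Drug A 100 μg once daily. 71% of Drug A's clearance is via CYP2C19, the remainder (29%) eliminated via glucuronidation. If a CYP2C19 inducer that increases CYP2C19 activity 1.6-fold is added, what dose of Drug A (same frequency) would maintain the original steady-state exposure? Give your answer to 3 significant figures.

143 μg

The CYP2C19 pathway (71% of clearance) increases to 1.6× activity: 0.71 × 1.6 = 1.136.
Non-CYP routes (29%) are unchanged.
New clearance relative to baseline: 1.136 + 0.29 = 1.426.
To maintain the same steady-state level, dose must scale with clearance: new dose = 100 × 1.426 = 143 μg.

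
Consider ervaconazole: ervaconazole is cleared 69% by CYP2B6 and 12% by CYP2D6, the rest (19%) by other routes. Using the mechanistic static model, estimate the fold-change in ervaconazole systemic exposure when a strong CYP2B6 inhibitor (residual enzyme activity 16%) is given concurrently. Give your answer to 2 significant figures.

CYP2B6: 0.69 × 0.16 = 0.1104
CYP2D6: 0.12 (unchanged)
Other: 0.19 (unchanged)
CL_new/CL_old = 0.1104 + 0.12 + 0.19 = 0.4204.
Since systemic exposure ∝ 1/CL, the ratio is 1 / 0.4204 = 2.4.

2.4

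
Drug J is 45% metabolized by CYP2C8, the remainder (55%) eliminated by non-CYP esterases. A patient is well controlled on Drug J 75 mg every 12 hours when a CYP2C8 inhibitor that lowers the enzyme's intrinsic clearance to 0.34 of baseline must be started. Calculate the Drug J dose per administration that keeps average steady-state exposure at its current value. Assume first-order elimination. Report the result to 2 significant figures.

53 mg

CYP2C8: 0.45 × 0.34 = 0.153
Other: 0.55 (unchanged)
New clearance relative to baseline: 0.153 + 0.55 = 0.703.
Css,avg = (dose rate)/CL, so holding Css fixed requires dose ∝ CL: 75 × 0.703 = 53 mg.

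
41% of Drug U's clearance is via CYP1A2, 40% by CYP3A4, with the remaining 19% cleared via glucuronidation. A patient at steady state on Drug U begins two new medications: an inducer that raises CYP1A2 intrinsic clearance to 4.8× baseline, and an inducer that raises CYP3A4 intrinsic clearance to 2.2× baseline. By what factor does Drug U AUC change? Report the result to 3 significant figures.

The CYP1A2 pathway (41% of clearance) is boosted to 4.8× activity: 0.41 × 4.8 = 1.968.
The CYP3A4 pathway (40% of clearance) is boosted to 2.2× activity: 0.4 × 2.2 = 0.88.
Non-CYP routes (19%) are unchanged.
CL_new/CL_old = 1.968 + 0.88 + 0.19 = 3.038.
AUC ∝ 1/CL: fold-change = 1 / 3.038 = 0.329.

0.329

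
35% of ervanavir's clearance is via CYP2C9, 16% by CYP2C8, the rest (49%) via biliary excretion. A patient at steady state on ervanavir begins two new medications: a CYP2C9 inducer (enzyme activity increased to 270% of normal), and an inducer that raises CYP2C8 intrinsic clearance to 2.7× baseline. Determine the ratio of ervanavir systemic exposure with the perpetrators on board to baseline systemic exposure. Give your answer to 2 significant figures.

CYP2C9: 0.35 × 2.7 = 0.945
CYP2C8: 0.16 × 2.7 = 0.432
Other: 0.49 (unchanged)
CL_new/CL_old = 0.945 + 0.432 + 0.49 = 1.867.
Net systemic exposure ratio = 1 / 1.867 = 0.54.

0.54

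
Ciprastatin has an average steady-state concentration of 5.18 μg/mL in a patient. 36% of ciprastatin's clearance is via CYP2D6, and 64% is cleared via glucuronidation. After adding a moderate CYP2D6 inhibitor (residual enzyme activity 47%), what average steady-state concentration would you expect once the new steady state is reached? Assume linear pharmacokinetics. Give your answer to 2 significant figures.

CYP2D6: 0.36 × 0.47 = 0.1692
Other: 0.64 (unchanged)
CL_new/CL_old = 0.1692 + 0.64 = 0.8092.
Average steady-state concentration ∝ 1/CL, so new value = 5.18 / 0.8092 = 6.4 μg/mL.

6.4 μg/mL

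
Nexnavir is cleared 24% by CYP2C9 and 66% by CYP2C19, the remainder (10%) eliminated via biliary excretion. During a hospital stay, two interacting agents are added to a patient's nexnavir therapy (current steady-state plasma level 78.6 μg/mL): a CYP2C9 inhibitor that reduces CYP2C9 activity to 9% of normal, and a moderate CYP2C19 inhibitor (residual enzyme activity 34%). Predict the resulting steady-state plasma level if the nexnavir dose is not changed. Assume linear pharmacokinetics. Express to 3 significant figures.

CYP2C9: 0.24 × 0.09 = 0.0216
CYP2C19: 0.66 × 0.34 = 0.2244
Other: 0.1 (unchanged)
New clearance relative to baseline: 0.0216 + 0.2244 + 0.1 = 0.346.
New steady-state plasma level = 78.6 / 0.346 = 227 μg/mL (concentration scales inversely with clearance).

227 μg/mL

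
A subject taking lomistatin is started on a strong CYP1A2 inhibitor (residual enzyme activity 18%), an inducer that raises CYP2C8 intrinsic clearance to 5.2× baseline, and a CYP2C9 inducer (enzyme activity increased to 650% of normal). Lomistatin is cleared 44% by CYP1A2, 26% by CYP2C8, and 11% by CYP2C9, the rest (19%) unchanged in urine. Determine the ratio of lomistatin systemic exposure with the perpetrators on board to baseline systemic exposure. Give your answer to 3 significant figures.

0.428

CYP1A2: 0.44 × 0.18 = 0.0792
CYP2C8: 0.26 × 5.2 = 1.352
CYP2C9: 0.11 × 6.5 = 0.715
Other: 0.19 (unchanged)
CL_new/CL_old = 0.0792 + 1.352 + 0.715 + 0.19 = 2.3362.
Net systemic exposure ratio = 1 / 2.3362 = 0.428.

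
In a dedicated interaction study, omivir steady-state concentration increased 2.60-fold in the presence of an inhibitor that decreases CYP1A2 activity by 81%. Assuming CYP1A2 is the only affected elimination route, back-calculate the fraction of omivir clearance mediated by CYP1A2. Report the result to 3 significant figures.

0.760

CL'/CL = 1 / 2.60 = 0.3846
0.19·fm + (1 − fm) = 0.3846
fm = (0.3846 − 1) / (0.19 − 1) = 0.760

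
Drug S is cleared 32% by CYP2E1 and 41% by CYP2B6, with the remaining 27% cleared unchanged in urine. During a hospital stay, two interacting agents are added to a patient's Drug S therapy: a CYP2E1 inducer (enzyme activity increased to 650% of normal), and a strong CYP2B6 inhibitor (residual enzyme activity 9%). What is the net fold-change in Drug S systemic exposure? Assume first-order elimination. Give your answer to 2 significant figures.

CYP2E1: 0.32 × 6.5 = 2.08
CYP2B6: 0.41 × 0.09 = 0.0369
Other: 0.27 (unchanged)
Relative clearance = 2.08 + 0.0369 + 0.27 = 2.3869.
Systemic exposure ∝ 1/CL: fold-change = 1 / 2.3869 = 0.42.

0.42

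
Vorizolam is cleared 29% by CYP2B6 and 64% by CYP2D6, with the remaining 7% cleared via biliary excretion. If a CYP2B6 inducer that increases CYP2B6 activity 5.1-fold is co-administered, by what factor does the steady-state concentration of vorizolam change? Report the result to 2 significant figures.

CYP2B6: 0.29 × 5.1 = 1.479
CYP2D6: 0.64 (unchanged)
Other: 0.07 (unchanged)
Relative clearance = 1.479 + 0.64 + 0.07 = 2.189.
Steady-state concentration ratio = CL_old/CL_new = 1 / 2.189 = 0.46.

0.46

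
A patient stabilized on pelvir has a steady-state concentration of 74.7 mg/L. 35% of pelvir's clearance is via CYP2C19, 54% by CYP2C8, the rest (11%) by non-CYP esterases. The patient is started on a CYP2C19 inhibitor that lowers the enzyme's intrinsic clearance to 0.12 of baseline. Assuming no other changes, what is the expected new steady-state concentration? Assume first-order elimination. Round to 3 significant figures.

108 mg/L

The CYP2C19 pathway (35% of clearance) is reduced to 0.12× activity: 0.35 × 0.12 = 0.042.
CYP2C8 (54%) and the residual 11% are unaffected.
New clearance relative to baseline: 0.042 + 0.54 + 0.11 = 0.692.
New steady-state concentration = baseline ÷ relative clearance = 74.7 / 0.692 = 108 mg/L.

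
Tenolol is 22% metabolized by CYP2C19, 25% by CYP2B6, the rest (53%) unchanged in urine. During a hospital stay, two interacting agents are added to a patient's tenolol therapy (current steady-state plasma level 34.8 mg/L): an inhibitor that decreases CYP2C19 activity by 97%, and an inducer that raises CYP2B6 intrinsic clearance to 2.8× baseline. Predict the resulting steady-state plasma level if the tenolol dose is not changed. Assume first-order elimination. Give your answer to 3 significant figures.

28.1 mg/L

The CYP2C19 pathway (22% of clearance) is reduced to 0.03× activity: 0.22 × 0.03 = 0.0066.
The CYP2B6 pathway (25% of clearance) increases to 2.8× activity: 0.25 × 2.8 = 0.7.
The remaining 53% of clearance is unaffected.
New clearance relative to baseline: 0.0066 + 0.7 + 0.53 = 1.2366.
Dividing the baseline by the relative clearance: 34.8 / 1.2366 = 28.1 mg/L.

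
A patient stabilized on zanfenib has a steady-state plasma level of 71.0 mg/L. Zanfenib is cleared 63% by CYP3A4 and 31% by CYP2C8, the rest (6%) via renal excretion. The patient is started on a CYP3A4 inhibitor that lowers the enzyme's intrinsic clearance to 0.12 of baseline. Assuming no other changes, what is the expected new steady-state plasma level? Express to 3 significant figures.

CYP3A4: 0.63 × 0.12 = 0.0756
CYP2C8: 0.31 (unchanged)
Other: 0.06 (unchanged)
CL_new/CL_old = 0.0756 + 0.31 + 0.06 = 0.4456.
Steady-state plasma level ∝ 1/CL, so new value = 71.0 / 0.4456 = 159 mg/L.

159 mg/L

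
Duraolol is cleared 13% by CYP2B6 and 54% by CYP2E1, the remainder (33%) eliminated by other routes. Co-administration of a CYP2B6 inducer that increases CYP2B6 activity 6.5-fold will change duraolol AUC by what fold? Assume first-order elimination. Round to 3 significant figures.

0.583

The CYP2B6 pathway (13% of clearance) is boosted to 6.5× activity: 0.13 × 6.5 = 0.845.
CYP2E1 (54%) and the residual 33% are unaffected.
Relative clearance = 0.845 + 0.54 + 0.33 = 1.715.
AUC ratio = CL_old/CL_new = 1 / 1.715 = 0.583.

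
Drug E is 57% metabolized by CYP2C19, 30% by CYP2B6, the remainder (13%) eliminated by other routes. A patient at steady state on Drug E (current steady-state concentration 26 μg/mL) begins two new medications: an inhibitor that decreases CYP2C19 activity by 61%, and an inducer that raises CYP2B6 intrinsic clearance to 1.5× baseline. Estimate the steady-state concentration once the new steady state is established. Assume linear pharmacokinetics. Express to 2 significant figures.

The CYP2C19 pathway (57% of clearance) falls to 0.39× activity: 0.57 × 0.39 = 0.2223.
The CYP2B6 pathway (30% of clearance) rises to 1.5× activity: 0.3 × 1.5 = 0.45.
The remaining 13% of clearance is unaffected.
CL_new/CL_old = 0.2223 + 0.45 + 0.13 = 0.8023.
Steady-state concentration ∝ 1/CL: new value = 26 / 0.8023 = 32 μg/mL.

32 μg/mL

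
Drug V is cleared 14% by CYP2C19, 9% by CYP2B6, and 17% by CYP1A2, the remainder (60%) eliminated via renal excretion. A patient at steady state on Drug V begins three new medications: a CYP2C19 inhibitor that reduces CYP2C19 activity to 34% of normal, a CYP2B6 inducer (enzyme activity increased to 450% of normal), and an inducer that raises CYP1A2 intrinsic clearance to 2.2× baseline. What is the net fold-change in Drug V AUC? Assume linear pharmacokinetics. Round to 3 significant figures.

0.701

The CYP2C19 pathway (14% of clearance) is reduced to 0.34× activity: 0.14 × 0.34 = 0.0476.
The CYP2B6 pathway (9% of clearance) is boosted to 4.5× activity: 0.09 × 4.5 = 0.405.
The CYP1A2 pathway (17% of clearance) increases to 2.2× activity: 0.17 × 2.2 = 0.374.
Non-CYP routes (60%) are unchanged.
CL_new/CL_old = 0.0476 + 0.405 + 0.374 + 0.6 = 1.4266.
Because AUC varies inversely with clearance, the combined effect is 1 / 1.4266 = 0.701.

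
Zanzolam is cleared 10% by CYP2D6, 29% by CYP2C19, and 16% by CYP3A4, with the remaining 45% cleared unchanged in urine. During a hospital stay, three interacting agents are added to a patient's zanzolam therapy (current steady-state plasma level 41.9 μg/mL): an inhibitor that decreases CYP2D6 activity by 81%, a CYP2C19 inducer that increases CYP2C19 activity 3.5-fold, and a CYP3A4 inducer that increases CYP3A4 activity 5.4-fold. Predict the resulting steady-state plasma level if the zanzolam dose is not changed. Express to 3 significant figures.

The CYP2D6 pathway (10% of clearance) drops to 0.19× activity: 0.1 × 0.19 = 0.019.
The CYP2C19 pathway (29% of clearance) increases to 3.5× activity: 0.29 × 3.5 = 1.015.
The CYP3A4 pathway (16% of clearance) is boosted to 5.4× activity: 0.16 × 5.4 = 0.864.
Non-CYP routes (45%) are unchanged.
Relative clearance = 0.019 + 1.015 + 0.864 + 0.45 = 2.348.
Steady-state plasma level ∝ 1/CL: new value = 41.9 / 2.348 = 17.8 μg/mL.

17.8 μg/mL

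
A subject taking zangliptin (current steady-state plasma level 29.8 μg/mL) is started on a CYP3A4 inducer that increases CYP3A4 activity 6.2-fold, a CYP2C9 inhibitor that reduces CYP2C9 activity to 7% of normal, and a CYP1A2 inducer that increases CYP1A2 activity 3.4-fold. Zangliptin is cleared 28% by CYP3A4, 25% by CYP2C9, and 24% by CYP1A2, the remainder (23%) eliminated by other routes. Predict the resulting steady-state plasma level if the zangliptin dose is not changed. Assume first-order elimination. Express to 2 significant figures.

11 μg/mL

CYP3A4: 0.28 × 6.2 = 1.736
CYP2C9: 0.25 × 0.07 = 0.0175
CYP1A2: 0.24 × 3.4 = 0.816
Other: 0.23 (unchanged)
CL_new/CL_old = 1.736 + 0.0175 + 0.816 + 0.23 = 2.7995.
Dividing the baseline by the relative clearance: 29.8 / 2.7995 = 11 μg/mL.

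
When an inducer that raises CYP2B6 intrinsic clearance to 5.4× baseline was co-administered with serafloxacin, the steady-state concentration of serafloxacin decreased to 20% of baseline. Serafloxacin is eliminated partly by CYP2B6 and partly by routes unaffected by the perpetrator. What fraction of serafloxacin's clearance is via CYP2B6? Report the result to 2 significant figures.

CL'/CL = 1 / 0.200 = 5
5.4·fm + (1 − fm) = 5
fm = (5 − 1) / (5.4 − 1) = 0.91

0.91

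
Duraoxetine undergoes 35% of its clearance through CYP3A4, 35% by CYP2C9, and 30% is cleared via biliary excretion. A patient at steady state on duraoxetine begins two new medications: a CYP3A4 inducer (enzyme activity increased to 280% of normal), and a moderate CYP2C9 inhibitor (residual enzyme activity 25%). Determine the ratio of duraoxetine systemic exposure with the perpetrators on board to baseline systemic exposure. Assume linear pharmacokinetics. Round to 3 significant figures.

0.731

CYP3A4: 0.35 × 2.8 = 0.98
CYP2C9: 0.35 × 0.25 = 0.0875
Other: 0.3 (unchanged)
CL_new/CL_old = 0.98 + 0.0875 + 0.3 = 1.3675.
Because systemic exposure varies inversely with clearance, the combined effect is 1 / 1.3675 = 0.731.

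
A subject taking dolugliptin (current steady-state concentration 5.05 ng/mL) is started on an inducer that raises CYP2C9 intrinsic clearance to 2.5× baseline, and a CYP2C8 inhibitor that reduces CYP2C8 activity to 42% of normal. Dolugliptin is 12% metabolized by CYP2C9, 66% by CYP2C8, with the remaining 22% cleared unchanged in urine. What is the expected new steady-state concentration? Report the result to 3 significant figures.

The CYP2C9 pathway (12% of clearance) rises to 2.5× activity: 0.12 × 2.5 = 0.3.
The CYP2C8 pathway (66% of clearance) drops to 0.42× activity: 0.66 × 0.42 = 0.2772.
Non-CYP routes (22%) are unchanged.
CL_new/CL_old = 0.3 + 0.2772 + 0.22 = 0.7972.
Dividing the baseline by the relative clearance: 5.05 / 0.7972 = 6.33 ng/mL.

6.33 ng/mL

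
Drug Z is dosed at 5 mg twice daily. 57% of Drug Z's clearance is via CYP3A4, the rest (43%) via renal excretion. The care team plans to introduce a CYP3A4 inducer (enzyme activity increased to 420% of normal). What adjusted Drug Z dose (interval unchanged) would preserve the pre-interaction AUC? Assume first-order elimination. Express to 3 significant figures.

14.1 mg

The CYP3A4 pathway (57% of clearance) increases to 4.2× activity: 0.57 × 4.2 = 2.394.
The remaining 43% of clearance is unaffected.
CL_new/CL_old = 2.394 + 0.43 = 2.824.
Exposure is unchanged when dose changes in proportion to clearance. New dose = 5 mg × 2.824 = 14.1 mg.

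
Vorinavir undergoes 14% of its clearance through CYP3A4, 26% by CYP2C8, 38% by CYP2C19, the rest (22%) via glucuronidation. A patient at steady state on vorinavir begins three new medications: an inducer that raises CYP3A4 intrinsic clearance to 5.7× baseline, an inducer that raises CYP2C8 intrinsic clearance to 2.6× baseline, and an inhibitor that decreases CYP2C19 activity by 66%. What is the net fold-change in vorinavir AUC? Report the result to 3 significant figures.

0.548

The CYP3A4 pathway (14% of clearance) rises to 5.7× activity: 0.14 × 5.7 = 0.798.
The CYP2C8 pathway (26% of clearance) rises to 2.6× activity: 0.26 × 2.6 = 0.676.
The CYP2C19 pathway (38% of clearance) falls to 0.34× activity: 0.38 × 0.34 = 0.1292.
The remaining 22% of clearance is unaffected.
Relative clearance = 0.798 + 0.676 + 0.1292 + 0.22 = 1.8232.
Net AUC ratio = 1 / 1.8232 = 0.548.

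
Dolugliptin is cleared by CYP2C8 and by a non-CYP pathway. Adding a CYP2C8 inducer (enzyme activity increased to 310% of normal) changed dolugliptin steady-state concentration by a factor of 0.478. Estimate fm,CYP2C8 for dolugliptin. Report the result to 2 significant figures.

Let x = fm,CYP2C8. Because steady-state concentration ∝ 1/CL, relative clearance rose to 1/0.478 = 2.092.
Only the CYP2C8 route changed, so 2.092 = x·3.1 + (1 − x), giving x = 0.52.

0.52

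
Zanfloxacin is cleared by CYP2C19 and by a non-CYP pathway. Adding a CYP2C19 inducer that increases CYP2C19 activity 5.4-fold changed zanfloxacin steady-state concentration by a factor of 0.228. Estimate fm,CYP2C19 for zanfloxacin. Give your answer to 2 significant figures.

0.77

CL'/CL = 1 / 0.228 = 4.386
5.4·fm + (1 − fm) = 4.386
fm = (4.386 − 1) / (5.4 − 1) = 0.77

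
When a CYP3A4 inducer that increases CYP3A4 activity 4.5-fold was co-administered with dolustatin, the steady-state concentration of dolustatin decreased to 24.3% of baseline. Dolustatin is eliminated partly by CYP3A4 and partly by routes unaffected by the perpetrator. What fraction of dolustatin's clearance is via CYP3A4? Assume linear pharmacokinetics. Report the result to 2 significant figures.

0.89

Write x for the fraction cleared via CYP3A4. The observed steady-state concentration change means clearance rose to 1/0.243 = 4.115 of baseline.
Setting x·4.5 + (1 − x) = 4.115 and solving: x = (4.115 − 1)/(4.5 − 1) = 0.89.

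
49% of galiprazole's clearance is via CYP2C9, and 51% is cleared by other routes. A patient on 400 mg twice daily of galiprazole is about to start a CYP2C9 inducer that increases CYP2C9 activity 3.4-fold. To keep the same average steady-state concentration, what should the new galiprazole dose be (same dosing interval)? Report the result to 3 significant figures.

870 mg

The CYP2C9 pathway (49% of clearance) is boosted to 3.4× activity: 0.49 × 3.4 = 1.666.
Non-CYP routes (51%) are unchanged.
Relative clearance = 1.666 + 0.51 = 2.176.
Css,avg = (dose rate)/CL, so holding Css fixed requires dose ∝ CL: 400 × 2.176 = 870 mg.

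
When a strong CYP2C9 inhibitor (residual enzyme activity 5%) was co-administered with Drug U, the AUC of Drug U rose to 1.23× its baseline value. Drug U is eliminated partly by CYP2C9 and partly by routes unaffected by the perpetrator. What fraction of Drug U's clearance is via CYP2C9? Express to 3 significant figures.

0.197

Let x = fm,CYP2C9. Because AUC ∝ 1/CL, relative clearance fell to 1/1.23 = 0.813.
Setting x·0.05 + (1 − x) = 0.813 and solving: x = (0.813 − 1)/(0.05 − 1) = 0.197.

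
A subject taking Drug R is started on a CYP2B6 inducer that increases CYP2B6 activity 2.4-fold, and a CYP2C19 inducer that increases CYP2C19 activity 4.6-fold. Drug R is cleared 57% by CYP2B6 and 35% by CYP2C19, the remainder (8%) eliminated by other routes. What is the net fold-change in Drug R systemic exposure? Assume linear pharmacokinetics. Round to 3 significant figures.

0.327

The CYP2B6 pathway (57% of clearance) increases to 2.4× activity: 0.57 × 2.4 = 1.368.
The CYP2C19 pathway (35% of clearance) increases to 4.6× activity: 0.35 × 4.6 = 1.61.
Non-CYP routes (8%) are unchanged.
CL_new/CL_old = 1.368 + 1.61 + 0.08 = 3.058.
Systemic exposure ∝ 1/CL: fold-change = 1 / 3.058 = 0.327.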